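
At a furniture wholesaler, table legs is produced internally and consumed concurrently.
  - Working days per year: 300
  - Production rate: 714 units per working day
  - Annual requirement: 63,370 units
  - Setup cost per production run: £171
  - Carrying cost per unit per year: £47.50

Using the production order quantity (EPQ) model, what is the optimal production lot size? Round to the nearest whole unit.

d = 63,370/300 = 211.2333 units/day;  effective holding cost H(1 − d/p) = 47.5·(1 − 211.2333/714) = 33.44736
Q* = √(2DS / H_eff) = √(2·63,370·171 / 33.44736) ≈ 804.96

805 units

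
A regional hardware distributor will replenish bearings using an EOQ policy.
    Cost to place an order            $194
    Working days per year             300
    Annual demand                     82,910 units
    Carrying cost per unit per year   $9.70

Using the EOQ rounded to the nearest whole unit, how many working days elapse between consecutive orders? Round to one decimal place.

Optimal lot size Q* = (2 × 82,910 × $194 / $9.7)^½ ≈ 1,821.10 → Q = 1,821 units
Days between orders = 300 / (D/Q) = 300 / 45.530 ≈ 6.589

6.6 days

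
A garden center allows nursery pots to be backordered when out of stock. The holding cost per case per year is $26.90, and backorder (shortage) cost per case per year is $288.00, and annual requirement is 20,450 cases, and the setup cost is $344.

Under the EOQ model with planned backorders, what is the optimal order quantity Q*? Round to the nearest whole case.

Basic EOQ = √(2·20,450·344/26.9) = 723.211
Backorder adjustment √((H+b)/b) = √((26.9+288)/288) = 1.0457
Q* = 723.211 × 1.0457 ≈ 756.23

756 cases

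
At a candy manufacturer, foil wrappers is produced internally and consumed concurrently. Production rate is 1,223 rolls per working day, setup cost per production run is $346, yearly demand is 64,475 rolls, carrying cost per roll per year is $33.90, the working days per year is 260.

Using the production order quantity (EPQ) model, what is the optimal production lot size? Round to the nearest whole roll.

1,285 rolls

Daily demand d = 64,475/260 = 247.981; p = 1223; 1 − d/p = 0.79724
EPQ = √(2DS / (H(1 − d/p)))
    = √(2 × 64,475 × 346 / (33.9 × 0.79724)) ≈ 1,284.86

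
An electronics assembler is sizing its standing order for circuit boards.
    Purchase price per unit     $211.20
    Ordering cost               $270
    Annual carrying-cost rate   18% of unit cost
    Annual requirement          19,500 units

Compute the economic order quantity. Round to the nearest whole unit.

Carrying cost H = $211.2 × 18% = $38.0160/unit/yr
Optimal lot size Q* = (2 × 19,500 × $270 / $38.016)^½ ≈ 526.30

526 units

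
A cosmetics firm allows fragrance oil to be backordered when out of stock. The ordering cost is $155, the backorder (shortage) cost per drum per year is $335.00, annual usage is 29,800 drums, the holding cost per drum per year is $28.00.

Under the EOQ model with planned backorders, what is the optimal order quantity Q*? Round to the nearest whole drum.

598 drums

Q* = √(2DS/H) · √((H + b)/b)
   = √(2 × 29,800 × 155 / 28) · √((28 + 335) / 335)
   = 574.394 × 1.0410 ≈ 597.92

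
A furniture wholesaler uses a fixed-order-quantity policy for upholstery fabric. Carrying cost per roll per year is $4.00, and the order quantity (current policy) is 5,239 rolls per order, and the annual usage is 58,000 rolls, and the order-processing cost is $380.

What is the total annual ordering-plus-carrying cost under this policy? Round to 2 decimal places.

$14,684.91

Orders/yr = 58,000/5,239 = 11.071; ordering cost = 11.071 × $380 = $4,206.91
Average inventory = 5,239/2 = 2619.5; holding cost = 2619.5 × $4 = $10,478.00
Total = $4,206.91 + $10,478.00 = $14,684.91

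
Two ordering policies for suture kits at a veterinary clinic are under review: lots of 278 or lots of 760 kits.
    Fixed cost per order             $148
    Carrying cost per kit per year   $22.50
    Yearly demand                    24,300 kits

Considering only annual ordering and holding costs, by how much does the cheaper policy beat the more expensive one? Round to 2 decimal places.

$2,782.09

For each Q, cost = (D/Q)·S + (Q/2)·H.
TC(278) = (24,300/278)×148 + (278/2)×22.5 = $16,064.19
TC(760) = (24,300/760)×148 + (760/2)×22.5 = $13,282.11
|ΔTC| = |$16,064.19 − $13,282.11| = $2,782.09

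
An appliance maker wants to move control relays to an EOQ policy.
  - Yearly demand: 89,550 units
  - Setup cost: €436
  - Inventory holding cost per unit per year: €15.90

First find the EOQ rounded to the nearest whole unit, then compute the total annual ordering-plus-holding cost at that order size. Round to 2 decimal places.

2DS/H = 2·89,550·436/15.9 = 4,911,169.81
EOQ = √4,911,169.81 ≈ 2,216.12 → Q = 2,216 units
Orders/yr = 89,550/2,216 = 40.411; ordering cost = 40.411 × €436 = €17,619.04
Average inventory = 2,216/2 = 1108; holding cost = 1108 × €15.9 = €17,617.20
Total = €17,619.04 + €17,617.20 = €35,236.24

€35,236.24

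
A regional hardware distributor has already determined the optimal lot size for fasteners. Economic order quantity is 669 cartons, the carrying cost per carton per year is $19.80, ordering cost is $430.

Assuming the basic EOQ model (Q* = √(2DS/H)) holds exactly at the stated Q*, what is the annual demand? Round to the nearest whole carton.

From Q* = √(2DS/H) ⇒ Q*² = 2DS/H.
D = Q²H / (2S) = 669² × 19.8 / (2 × 430) = 10,304.31

10,304 cartons per year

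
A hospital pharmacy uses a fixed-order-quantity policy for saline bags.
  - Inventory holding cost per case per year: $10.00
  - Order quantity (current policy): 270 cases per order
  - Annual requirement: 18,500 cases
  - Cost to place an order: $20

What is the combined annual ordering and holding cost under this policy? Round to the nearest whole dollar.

Annual ordering cost = (D/Q)·S = (18,500/270) × 20 = $1,370.37
Annual holding cost  = (Q/2)·H = (270/2) × 10 = $1,350.00
Total = $1,370.37 + $1,350.00 = $2,720.37

$2,720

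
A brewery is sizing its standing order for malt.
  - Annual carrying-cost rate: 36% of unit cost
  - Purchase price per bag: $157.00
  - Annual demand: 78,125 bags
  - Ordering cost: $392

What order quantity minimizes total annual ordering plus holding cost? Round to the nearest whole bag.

1,041 bags

Holding cost per bag per year: H = 36% × $157 = $56.5200
EOQ = √(2DS/H) = √(2 × 78,125 × 392 / 56.52)
    = √(1,083,687.19) ≈ 1,041.00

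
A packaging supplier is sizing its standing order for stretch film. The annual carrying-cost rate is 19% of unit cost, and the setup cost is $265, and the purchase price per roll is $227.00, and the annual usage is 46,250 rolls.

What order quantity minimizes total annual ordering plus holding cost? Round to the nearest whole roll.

754 rolls

H = i·C = 0.19 × $227 = $43.1300 per roll-year
Optimal lot size Q* = (2 × 46,250 × $265 / $43.13)^½ ≈ 753.88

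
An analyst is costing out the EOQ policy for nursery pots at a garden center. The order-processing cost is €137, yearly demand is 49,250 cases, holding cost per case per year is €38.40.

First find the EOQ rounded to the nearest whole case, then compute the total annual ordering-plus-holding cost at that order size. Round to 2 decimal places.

€22,763.76

Q* = √(2·D·S / H) = √(2·49,250·137 / 38.4) = √351,419.3 ≈ 592.81 → Q = 593 cases
Orders/yr = 49,250/593 = 83.052; ordering cost = 83.052 × €137 = €11,378.16
Average inventory = 593/2 = 296.5; holding cost = 296.5 × €38.4 = €11,385.60
Total = €11,378.16 + €11,385.60 = €22,763.76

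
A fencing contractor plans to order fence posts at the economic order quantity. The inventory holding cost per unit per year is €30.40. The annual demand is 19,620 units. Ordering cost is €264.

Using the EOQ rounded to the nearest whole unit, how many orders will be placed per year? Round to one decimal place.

Optimal lot size Q* = (2 × 19,620 × €264 / €30.4)^½ ≈ 583.75 → Q = 584
N = D/Q = 19,620/584 ≈ 33.596 orders/yr

33.6 orders per year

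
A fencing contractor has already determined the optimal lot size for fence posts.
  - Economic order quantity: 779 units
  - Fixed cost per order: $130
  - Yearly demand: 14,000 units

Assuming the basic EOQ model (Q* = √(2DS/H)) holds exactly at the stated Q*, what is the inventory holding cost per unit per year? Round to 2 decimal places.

$6.00

Since Q* = (2DS/H)^½, squaring gives Q*²·H = 2DS.
H = 2DS / Q² = 2 × 14,000 × 130 / 779² = 5.9983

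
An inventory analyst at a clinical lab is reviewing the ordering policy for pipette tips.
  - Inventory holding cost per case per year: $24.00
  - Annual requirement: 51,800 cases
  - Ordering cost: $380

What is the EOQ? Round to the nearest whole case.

Q* = √(2·D·S / H) = √(2·51,800·380 / 24) = √1,640,333.3 ≈ 1,280.75

1,281 cases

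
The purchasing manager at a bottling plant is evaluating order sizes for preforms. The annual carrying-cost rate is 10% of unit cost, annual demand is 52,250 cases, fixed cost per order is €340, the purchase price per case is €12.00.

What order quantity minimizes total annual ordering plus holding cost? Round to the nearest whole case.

5,441 cases

H = i·C = 0.1 × €12 = €1.2000 per case-year
Q* = √(2·D·S / H) = √(2·52,250·340 / 1.2) = √29,608,333.3 ≈ 5,441.35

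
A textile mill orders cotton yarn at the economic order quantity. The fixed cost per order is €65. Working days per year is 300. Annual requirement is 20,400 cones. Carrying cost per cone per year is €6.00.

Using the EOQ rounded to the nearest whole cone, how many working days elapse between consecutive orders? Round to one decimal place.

EOQ = √(2DS/H) = √(2 × 20,400 × 65 / 6)
    = √(442,000.00) ≈ 664.83 → Q = 665 cones
T = Q/D × 300 days = 665/20,400 × 300 = 9.779 days

9.8 days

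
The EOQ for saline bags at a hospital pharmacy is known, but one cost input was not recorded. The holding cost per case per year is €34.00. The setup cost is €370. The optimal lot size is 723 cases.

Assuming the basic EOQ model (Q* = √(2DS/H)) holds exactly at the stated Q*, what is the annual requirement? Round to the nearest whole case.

Since Q* = (2DS/H)^½, squaring gives Q*²·H = 2DS.
D = Q²H / (2S) = 723² × 34 / (2 × 370) = 24,017.28

24,017 cases per year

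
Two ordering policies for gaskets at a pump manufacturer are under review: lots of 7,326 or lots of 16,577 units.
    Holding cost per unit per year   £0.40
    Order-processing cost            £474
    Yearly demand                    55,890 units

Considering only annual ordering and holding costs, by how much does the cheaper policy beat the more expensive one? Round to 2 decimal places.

Annual cost at Q: ordering D·S/Q plus holding Q·H/2.
TC(7,326) = (55,890/7,326)×474 + (7,326/2)×0.4 = £5,081.34
TC(16,577) = (55,890/16,577)×474 + (16,577/2)×0.4 = £4,913.51
Lots of 16,577 are cheaper by £167.83.

£167.83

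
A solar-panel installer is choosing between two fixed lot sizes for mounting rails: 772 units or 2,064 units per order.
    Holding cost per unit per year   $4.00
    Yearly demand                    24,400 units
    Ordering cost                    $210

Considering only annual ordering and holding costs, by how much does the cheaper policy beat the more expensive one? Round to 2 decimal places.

TC(Q) = (D/Q)S + (Q/2)H
TC(772) = (24,400/772)×210 + (772/2)×4 = $8,181.31
TC(2,064) = (24,400/2,064)×210 + (2,064/2)×4 = $6,610.56
Lots of 2,064 are cheaper by $1,570.75.

$1,570.75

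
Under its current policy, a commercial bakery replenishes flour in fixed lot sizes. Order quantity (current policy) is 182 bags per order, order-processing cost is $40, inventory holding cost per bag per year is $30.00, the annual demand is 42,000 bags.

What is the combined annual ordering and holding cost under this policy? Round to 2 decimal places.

Ordering: D/Q × S = 42,000/182 × $40 = $9,230.77
Holding:  Q/2 × H = 182/2 × $30 = $2,730.00
Total = $9,230.77 + $2,730.00 = $11,960.77

$11,960.77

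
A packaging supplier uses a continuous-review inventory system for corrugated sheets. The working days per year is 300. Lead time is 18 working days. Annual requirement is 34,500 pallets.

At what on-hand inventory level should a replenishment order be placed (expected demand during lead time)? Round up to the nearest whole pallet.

Daily demand d = 34,500 / 300 = 115.000 pallets/day
Demand during lead time = 115.000 × 18 = 2,070.00
Reorder point = 2,070.00 → round up

2,070 pallets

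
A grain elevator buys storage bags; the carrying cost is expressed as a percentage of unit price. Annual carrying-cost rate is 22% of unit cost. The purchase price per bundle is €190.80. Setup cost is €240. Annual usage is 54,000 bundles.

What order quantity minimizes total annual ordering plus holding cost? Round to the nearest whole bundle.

H = i·C = 0.22 × €190.8 = €41.9760 per bundle-year
EOQ = √(2DS/H) = √(2 × 54,000 × 240 / 41.976)
    = √(617,495.71) ≈ 785.81

786 bundles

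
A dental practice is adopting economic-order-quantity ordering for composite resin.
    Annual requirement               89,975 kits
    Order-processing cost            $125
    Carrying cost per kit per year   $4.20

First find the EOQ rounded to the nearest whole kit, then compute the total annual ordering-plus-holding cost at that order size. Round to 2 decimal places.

$9,719.76

Q* = √(2·D·S / H) = √(2·89,975·125 / 4.2) = √5,355,654.8 ≈ 2,314.23 → Q = 2,314 kits
Ordering: D/Q × S = 89,975/2,314 × $125 = $4,860.36
Holding:  Q/2 × H = 2,314/2 × $4.2 = $4,859.40
Total = $4,860.36 + $4,859.40 = $9,719.76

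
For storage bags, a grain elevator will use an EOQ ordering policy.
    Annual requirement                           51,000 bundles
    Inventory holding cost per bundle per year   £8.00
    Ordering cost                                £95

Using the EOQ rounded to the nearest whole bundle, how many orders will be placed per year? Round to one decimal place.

EOQ = √(2DS/H) = √(2 × 51,000 × 95 / 8)
    = √(1,211,250.00) ≈ 1,100.57 → Q = 1,101
Orders per year = D/Q = 51,000 / 1,101 = 46.322

46.3 orders per year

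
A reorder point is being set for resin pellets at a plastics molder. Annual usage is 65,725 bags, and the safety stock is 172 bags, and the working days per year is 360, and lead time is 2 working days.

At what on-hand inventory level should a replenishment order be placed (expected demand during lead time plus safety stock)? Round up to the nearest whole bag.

538 bags

Daily demand d = 65,725 / 360 = 182.569 bags/day
Demand during lead time = 182.569 × 2 = 365.14
Reorder point = 365.14 + 172 = 537.14 → round up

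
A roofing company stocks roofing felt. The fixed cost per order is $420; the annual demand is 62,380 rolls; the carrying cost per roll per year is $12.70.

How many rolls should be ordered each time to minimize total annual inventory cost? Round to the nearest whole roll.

Q* = √(2·D·S / H) = √(2·62,380·420 / 12.7) = √4,125,921.3 ≈ 2,031.24

2,031 rolls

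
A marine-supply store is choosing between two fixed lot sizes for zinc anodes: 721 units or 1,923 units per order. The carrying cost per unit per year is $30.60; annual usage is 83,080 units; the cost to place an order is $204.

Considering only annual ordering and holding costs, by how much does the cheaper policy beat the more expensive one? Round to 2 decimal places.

Annual cost at Q: ordering D·S/Q plus holding Q·H/2.
TC(721) = (83,080/721)×204 + (721/2)×30.6 = $34,537.99
TC(1,923) = (83,080/1,923)×204 + (1,923/2)×30.6 = $38,235.38
|ΔTC| = |$34,537.99 − $38,235.38| = $3,697.39

$3,697.39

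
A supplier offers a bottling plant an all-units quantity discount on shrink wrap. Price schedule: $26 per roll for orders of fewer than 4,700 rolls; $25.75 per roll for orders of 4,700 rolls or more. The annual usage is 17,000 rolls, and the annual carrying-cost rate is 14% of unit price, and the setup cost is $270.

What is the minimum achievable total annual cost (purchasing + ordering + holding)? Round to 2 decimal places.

$447,198.35

H₁ = 14%×$26 = $3.6400;  H₂ = 14%×$25.75 = $3.6050
EOQ₁ = √(2×17,000×270/3.6400) = 1,588.07  (< 4,700, feasible at tier 1)
EOQ₂ = √(2×17,000×270/3.6050) = 1,595.76  (< 4,700 → use Q = 4,700 at tier-2 price)
TC(tier 1 (EOQ₁), Q≈1,588.1) = $447,780.59
TC(tier 2, Q≈4,700.0) = $447,198.35
Minimum at tier 2: $447,198.35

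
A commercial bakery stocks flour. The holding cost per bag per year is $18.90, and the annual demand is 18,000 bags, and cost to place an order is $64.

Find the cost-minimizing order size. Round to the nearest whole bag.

Q* = √(2·D·S / H) = √(2·18,000·64 / 18.9) = √121,904.8 ≈ 349.15

349 bags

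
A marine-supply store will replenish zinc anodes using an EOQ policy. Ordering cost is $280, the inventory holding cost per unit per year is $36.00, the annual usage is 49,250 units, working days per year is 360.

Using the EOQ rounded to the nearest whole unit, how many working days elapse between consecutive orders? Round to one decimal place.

Optimal lot size Q* = (2 × 49,250 × $280 / $36)^½ ≈ 875.28 → Q = 875 units
T = Q/D × 360 days = 875/49,250 × 360 = 6.396 days

6.4 days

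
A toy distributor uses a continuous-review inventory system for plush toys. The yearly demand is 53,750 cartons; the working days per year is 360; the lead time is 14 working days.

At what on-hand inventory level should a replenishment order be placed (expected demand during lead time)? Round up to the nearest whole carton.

2,091 cartons

Daily demand d = 53,750 / 360 = 149.306 cartons/day
Demand during lead time = 149.306 × 14 = 2,090.28
Reorder point = 2,090.28 → round up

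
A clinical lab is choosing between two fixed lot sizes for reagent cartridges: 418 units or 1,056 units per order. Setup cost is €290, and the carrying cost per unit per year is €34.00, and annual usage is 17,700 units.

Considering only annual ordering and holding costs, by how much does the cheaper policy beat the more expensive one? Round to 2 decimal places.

€3,426.89

Annual cost at Q: ordering D·S/Q plus holding Q·H/2.
TC(418) = (17,700/418)×290 + (418/2)×34 = €19,385.90
TC(1,056) = (17,700/1,056)×290 + (1,056/2)×34 = €22,812.80
Cheaper: Q = 418.  Difference = €3,426.89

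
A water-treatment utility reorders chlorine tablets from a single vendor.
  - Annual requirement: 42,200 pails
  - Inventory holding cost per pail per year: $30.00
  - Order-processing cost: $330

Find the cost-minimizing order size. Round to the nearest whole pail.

964 pails

2DS/H = 2·42,200·330/30 = 928,400.00
EOQ = √928,400.00 ≈ 963.54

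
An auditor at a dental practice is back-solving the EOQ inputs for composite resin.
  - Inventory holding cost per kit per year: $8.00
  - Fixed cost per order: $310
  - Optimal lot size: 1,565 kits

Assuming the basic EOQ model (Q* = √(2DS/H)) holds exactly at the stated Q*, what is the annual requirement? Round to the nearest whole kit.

31,603 kits per year

EOQ relation: Q² = 2DS/H, so rearrange for the unknown.
D = Q²H / (2S) = 1,565² × 8 / (2 × 310) = 31,602.90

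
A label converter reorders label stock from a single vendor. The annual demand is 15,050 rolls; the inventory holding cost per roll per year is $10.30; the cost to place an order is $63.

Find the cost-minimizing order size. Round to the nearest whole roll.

429 rolls

2DS/H = 2·15,050·63/10.3 = 184,106.80
EOQ = √184,106.80 ≈ 429.08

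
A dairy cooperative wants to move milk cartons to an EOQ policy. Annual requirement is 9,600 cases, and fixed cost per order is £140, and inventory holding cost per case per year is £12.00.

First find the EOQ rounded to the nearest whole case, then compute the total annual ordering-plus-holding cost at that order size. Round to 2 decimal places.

Optimal lot size Q* = (2 × 9,600 × £140 / £12)^½ ≈ 473.29 → Q = 473 cases
Ordering: D/Q × S = 9,600/473 × £140 = £2,841.44
Holding:  Q/2 × H = 473/2 × £12 = £2,838.00
Total = £2,841.44 + £2,838.00 = £5,679.44

£5,679.44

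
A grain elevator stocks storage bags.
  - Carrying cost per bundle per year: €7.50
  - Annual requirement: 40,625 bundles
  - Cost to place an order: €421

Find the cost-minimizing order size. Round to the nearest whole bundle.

Optimal lot size Q* = (2 × 40,625 × €421 / €7.5)^½ ≈ 2,135.61

2,136 bundles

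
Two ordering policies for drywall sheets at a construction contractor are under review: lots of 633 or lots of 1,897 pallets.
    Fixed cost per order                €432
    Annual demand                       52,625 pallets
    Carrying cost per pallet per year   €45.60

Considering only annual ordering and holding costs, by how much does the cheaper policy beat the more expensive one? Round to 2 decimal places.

TC(Q) = (D/Q)S + (Q/2)H
TC(633) = (52,625/633)×432 + (633/2)×45.6 = €50,347.09
TC(1,897) = (52,625/1,897)×432 + (1,897/2)×45.6 = €55,235.79
Lots of 633 are cheaper by €4,888.69.

€4,888.69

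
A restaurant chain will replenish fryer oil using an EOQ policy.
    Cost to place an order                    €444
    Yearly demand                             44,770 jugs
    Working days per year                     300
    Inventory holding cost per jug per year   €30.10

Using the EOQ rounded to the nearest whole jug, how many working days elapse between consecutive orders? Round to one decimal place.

Optimal lot size Q* = (2 × 44,770 × €444 / €30.1)^½ ≈ 1,149.26 → Q = 1,149 jugs
T = Q/D × 300 days = 1,149/44,770 × 300 = 7.699 days

7.7 days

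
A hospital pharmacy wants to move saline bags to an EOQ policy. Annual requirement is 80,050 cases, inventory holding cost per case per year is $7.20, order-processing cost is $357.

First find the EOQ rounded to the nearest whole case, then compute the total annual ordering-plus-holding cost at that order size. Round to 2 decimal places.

$20,285.98

Optimal lot size Q* = (2 × 80,050 × $357 / $7.2)^½ ≈ 2,817.50 → Q = 2,817 cases
Ordering: D/Q × S = 80,050/2,817 × $357 = $10,144.78
Holding:  Q/2 × H = 2,817/2 × $7.2 = $10,141.20
Total = $10,144.78 + $10,141.20 = $20,285.98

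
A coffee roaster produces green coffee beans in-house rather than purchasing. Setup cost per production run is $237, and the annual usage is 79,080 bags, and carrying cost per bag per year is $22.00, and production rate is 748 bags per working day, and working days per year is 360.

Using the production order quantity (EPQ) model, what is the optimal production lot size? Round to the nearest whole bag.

Daily demand d = 79,080/360 = 219.667; p = 748; 1 − d/p = 0.70633
EPQ = √(2DS / (H(1 − d/p)))
    = √(2 × 79,080 × 237 / (22 × 0.70633)) ≈ 1,553.13

1,553 bags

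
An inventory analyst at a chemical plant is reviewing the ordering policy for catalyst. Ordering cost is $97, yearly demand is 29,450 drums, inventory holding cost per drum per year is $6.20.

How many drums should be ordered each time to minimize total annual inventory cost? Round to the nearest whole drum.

960 drums

Q* = √(2·D·S / H) = √(2·29,450·97 / 6.2) = √921,500.0 ≈ 959.95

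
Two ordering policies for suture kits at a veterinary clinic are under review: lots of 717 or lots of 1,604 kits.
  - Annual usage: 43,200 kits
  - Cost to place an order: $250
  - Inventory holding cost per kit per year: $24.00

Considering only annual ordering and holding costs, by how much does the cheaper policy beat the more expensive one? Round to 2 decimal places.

TC(Q) = (D/Q)S + (Q/2)H
TC(717) = (43,200/717)×250 + (717/2)×24 = $23,666.76
TC(1,604) = (43,200/1,604)×250 + (1,604/2)×24 = $25,981.17
Lots of 717 are cheaper by $2,314.41.

$2,314.41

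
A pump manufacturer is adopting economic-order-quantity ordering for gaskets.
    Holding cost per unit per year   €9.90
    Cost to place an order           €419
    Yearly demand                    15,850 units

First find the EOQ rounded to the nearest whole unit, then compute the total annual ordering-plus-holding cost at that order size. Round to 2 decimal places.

€11,467.12

Q* = √(2·D·S / H) = √(2·15,850·419 / 9.9) = √1,341,646.5 ≈ 1,158.29 → Q = 1,158 units
Annual ordering cost = (D/Q)·S = (15,850/1,158) × 419 = €5,735.02
Annual holding cost  = (Q/2)·H = (1,158/2) × 9.9 = €5,732.10
Total = €5,735.02 + €5,732.10 = €11,467.12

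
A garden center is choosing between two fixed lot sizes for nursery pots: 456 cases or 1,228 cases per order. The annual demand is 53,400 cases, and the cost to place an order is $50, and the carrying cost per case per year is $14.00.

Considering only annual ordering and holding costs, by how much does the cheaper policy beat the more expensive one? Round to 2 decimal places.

$1,723.00

Annual cost at Q: ordering D·S/Q plus holding Q·H/2.
TC(456) = (53,400/456)×50 + (456/2)×14 = $9,047.26
TC(1,228) = (53,400/1,228)×50 + (1,228/2)×14 = $10,770.27
Lots of 456 are cheaper by $1,723.00.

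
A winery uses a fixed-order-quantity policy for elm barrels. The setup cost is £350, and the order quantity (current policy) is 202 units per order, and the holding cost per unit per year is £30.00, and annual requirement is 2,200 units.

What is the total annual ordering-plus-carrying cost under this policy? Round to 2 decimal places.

Orders/yr = 2,200/202 = 10.891; ordering cost = 10.891 × £350 = £3,811.88
Average inventory = 202/2 = 101; holding cost = 101 × £30 = £3,030.00
Total = £3,811.88 + £3,030.00 = £6,841.88

£6,841.88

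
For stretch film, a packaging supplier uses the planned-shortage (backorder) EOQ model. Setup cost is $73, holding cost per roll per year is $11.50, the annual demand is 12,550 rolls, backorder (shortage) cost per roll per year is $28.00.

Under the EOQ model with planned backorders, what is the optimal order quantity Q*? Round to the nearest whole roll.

474 rolls

Q* = √(2DS/H) · √((H + b)/b)
   = √(2 × 12,550 × 73 / 11.5) · √((11.5 + 28) / 28)
   = 399.162 × 1.1877 ≈ 474.10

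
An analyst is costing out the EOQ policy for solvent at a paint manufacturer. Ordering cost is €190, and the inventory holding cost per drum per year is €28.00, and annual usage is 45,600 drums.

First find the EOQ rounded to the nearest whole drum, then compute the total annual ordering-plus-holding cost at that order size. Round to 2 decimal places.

€22,026.89

EOQ = √(2DS/H) = √(2 × 45,600 × 190 / 28)
    = √(618,857.14) ≈ 786.67 → Q = 787 drums
Ordering: D/Q × S = 45,600/787 × €190 = €11,008.89
Holding:  Q/2 × H = 787/2 × €28 = €11,018.00
Total = €11,008.89 + €11,018.00 = €22,026.89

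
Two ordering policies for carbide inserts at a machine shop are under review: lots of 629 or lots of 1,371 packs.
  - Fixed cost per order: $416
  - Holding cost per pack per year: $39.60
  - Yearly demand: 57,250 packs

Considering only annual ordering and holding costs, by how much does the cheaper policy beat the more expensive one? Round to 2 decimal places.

$5,800.41

For each Q, cost = (D/Q)·S + (Q/2)·H.
TC(629) = (57,250/629)×416 + (629/2)×39.6 = $50,317.48
TC(1,371) = (57,250/1,371)×416 + (1,371/2)×39.6 = $44,517.06
Cheaper: Q = 1,371.  Difference = $5,800.41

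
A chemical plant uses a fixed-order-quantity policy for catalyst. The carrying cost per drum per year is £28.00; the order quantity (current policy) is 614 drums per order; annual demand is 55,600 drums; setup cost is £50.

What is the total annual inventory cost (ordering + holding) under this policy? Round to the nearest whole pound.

Annual ordering cost = (D/Q)·S = (55,600/614) × 50 = £4,527.69
Annual holding cost  = (Q/2)·H = (614/2) × 28 = £8,596.00
Total = £4,527.69 + £8,596.00 = £13,123.69

£13,124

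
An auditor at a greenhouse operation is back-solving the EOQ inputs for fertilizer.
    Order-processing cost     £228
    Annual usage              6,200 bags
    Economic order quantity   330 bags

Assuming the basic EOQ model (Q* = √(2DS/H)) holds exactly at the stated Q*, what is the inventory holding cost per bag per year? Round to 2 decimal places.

£25.96

EOQ relation: Q² = 2DS/H, so rearrange for the unknown.
H = 2DS / Q² = 2 × 6,200 × 228 / 330² = 25.9614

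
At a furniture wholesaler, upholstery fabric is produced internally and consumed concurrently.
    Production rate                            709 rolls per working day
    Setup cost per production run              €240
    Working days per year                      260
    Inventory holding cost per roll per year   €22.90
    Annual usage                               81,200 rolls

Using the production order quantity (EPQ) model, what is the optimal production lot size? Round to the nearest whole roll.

d = 81,200/260 = 312.3077 rolls/day;  effective holding cost H(1 − d/p) = 22.9·(1 − 312.3077/709) = 12.81277
Q* = √(2DS / H_eff) = √(2·81,200·240 / 12.81277) ≈ 1,744.12

1,744 rolls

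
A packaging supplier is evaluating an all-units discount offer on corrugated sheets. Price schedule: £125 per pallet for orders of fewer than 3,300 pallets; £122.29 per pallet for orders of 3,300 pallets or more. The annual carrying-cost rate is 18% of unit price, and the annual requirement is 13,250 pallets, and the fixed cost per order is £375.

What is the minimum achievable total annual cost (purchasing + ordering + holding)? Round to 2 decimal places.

H₁ = 18%×£125 = £22.5000;  H₂ = 18%×£122.29 = £22.0122
EOQ₁ = √(2×13,250×375/22.5000) = 664.58  (< 3,300, feasible at tier 1)
EOQ₂ = √(2×13,250×375/22.0122) = 671.90  (< 3,300 → use Q = 3,300 at tier-2 price)
TC(tier 1 (EOQ₁), Q≈664.6) = £1,671,203.05
TC(tier 2, Q≈3,300.0) = £1,658,168.31
Minimum at tier 2: £1,658,168.31

£1,658,168.31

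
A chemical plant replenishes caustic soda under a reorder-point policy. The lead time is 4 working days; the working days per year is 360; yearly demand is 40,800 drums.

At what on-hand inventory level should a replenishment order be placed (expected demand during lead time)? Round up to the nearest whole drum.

454 drums

Daily demand d = 40,800 / 360 = 113.333 drums/day
Demand during lead time = 113.333 × 4 = 453.33
Reorder point = 453.33 → round up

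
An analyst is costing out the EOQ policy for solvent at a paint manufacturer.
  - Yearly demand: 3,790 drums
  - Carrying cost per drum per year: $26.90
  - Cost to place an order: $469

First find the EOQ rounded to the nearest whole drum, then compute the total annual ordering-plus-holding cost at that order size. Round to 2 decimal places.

2DS/H = 2·3,790·469/26.9 = 132,156.88
EOQ = √132,156.88 ≈ 363.53 → Q = 364 drums
Orders/yr = 3,790/364 = 10.412; ordering cost = 10.412 × $469 = $4,883.27
Average inventory = 364/2 = 182; holding cost = 182 × $26.9 = $4,895.80
Total = $4,883.27 + $4,895.80 = $9,779.07

$9,779.07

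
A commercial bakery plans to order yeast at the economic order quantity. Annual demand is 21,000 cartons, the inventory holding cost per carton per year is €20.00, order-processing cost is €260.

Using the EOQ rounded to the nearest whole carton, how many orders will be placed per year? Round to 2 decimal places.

28.42 orders per year

EOQ = √(2DS/H) = √(2 × 21,000 × 260 / 20)
    = √(546,000.00) ≈ 738.92 → Q = 739
N = D/Q = 21,000/739 ≈ 28.417 orders/yr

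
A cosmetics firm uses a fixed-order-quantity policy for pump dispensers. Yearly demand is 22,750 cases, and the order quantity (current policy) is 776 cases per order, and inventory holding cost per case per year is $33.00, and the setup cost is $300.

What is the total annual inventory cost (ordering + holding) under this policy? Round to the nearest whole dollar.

$21,599

Orders/yr = 22,750/776 = 29.317; ordering cost = 29.317 × $300 = $8,795.10
Average inventory = 776/2 = 388; holding cost = 388 × $33 = $12,804.00
Total = $8,795.10 + $12,804.00 = $21,599.10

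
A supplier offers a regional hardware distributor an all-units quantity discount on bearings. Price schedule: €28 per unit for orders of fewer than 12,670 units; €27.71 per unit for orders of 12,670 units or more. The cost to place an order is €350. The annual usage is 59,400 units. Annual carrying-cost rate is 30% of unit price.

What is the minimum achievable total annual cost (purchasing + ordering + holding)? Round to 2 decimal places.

H₁ = 30%×€28 = €8.4000;  H₂ = 30%×€27.71 = €8.3130
EOQ₁ = √(2×59,400×350/8.4000) = 2,224.86  (< 12,670, feasible at tier 1)
EOQ₂ = √(2×59,400×350/8.3130) = 2,236.47  (< 12,670 → use Q = 12,670 at tier-2 price)
TC(tier 1 (EOQ₁), Q≈2,224.9) = €1,681,888.82
TC(tier 2, Q≈12,670.0) = €1,700,277.74
Minimum at tier 1 (EOQ₁): €1,681,888.82

€1,681,888.82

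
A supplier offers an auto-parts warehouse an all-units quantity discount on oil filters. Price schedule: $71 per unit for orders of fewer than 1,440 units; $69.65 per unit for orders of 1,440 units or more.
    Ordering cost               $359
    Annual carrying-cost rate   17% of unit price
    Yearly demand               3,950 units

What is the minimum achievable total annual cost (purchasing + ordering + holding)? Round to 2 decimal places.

H₁ = 17%×$71 = $12.0700;  H₂ = 17%×$69.65 = $11.8405
EOQ₁ = √(2×3,950×359/12.0700) = 484.74  (< 1,440, feasible at tier 1)
EOQ₂ = √(2×3,950×359/11.8405) = 489.41  (< 1,440 → use Q = 1,440 at tier-2 price)
TC(tier 1 (EOQ₁), Q≈484.7) = $286,300.79
TC(tier 2, Q≈1,440.0) = $284,627.42
Minimum at tier 2: $284,627.42

$284,627.42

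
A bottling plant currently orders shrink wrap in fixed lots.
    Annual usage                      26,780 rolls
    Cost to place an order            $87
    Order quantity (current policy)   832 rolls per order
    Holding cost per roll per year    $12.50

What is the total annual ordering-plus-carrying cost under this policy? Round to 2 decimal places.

Ordering: D/Q × S = 26,780/832 × $87 = $2,800.31
Holding:  Q/2 × H = 832/2 × $12.5 = $5,200.00
Total = $2,800.31 + $5,200.00 = $8,000.31

$8,000.31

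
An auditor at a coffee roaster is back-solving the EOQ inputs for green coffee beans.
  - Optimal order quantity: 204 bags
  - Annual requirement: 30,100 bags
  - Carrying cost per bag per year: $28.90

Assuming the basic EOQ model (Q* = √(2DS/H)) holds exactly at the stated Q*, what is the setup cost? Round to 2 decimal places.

EOQ relation: Q² = 2DS/H, so rearrange for the unknown.
S = Q²H / (2D) = 204² × 28.9 / (2 × 30,100) = 19.9784

$19.98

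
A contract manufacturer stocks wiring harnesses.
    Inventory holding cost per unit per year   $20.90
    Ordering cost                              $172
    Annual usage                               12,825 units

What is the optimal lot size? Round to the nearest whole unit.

459 units

EOQ = √(2DS/H) = √(2 × 12,825 × 172 / 20.9)
    = √(211,090.91) ≈ 459.45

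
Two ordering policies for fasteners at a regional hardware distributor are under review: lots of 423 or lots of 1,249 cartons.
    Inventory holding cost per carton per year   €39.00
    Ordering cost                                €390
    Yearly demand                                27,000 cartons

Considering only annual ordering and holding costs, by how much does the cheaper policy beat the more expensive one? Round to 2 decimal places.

€355.87

For each Q, cost = (D/Q)·S + (Q/2)·H.
TC(423) = (27,000/423)×390 + (423/2)×39 = €33,142.12
TC(1,249) = (27,000/1,249)×390 + (1,249/2)×39 = €32,786.24
|ΔTC| = |€33,142.12 − €32,786.24| = €355.87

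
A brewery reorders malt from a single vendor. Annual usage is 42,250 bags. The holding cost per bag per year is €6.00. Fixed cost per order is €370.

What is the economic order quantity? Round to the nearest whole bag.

2,283 bags

EOQ = √(2DS/H) = √(2 × 42,250 × 370 / 6)
    = √(5,210,833.33) ≈ 2,282.72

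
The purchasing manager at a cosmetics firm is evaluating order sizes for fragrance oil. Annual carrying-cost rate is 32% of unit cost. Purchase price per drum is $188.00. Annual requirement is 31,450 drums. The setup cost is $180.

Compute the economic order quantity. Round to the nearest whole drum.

434 drums

Holding cost per drum per year: H = 32% × $188 = $60.1600
Q* = √(2·D·S / H) = √(2·31,450·180 / 60.16) = √188,198.1 ≈ 433.82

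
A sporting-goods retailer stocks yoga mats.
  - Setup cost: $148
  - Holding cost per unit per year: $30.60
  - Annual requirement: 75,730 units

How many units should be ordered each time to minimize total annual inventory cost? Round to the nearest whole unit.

EOQ = √(2DS/H) = √(2 × 75,730 × 148 / 30.6)
    = √(732,551.63) ≈ 855.89

856 units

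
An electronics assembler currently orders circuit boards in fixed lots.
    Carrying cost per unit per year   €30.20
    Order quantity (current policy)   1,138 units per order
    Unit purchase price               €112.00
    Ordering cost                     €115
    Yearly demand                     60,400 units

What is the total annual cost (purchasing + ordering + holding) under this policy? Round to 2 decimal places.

Annual ordering cost = (D/Q)·S = (60,400/1,138) × 115 = €6,103.69
Annual holding cost  = (Q/2)·H = (1,138/2) × 30.2 = €17,183.80
Purchase cost = D·C = 60,400 × 112 = €6,764,800.00
Total = €6,103.69 + €17,183.80 + €6,764,800.00 = €6,788,087.49

€6,788,087.49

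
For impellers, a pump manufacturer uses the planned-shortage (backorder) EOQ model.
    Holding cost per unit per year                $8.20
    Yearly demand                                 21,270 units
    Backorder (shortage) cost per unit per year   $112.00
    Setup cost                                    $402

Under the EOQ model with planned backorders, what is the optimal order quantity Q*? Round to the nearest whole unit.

1,496 units

Basic EOQ = √(2·21,270·402/8.2) = 1,444.125
Backorder adjustment √((H+b)/b) = √((8.2+112)/112) = 1.0360
Q* = 1,444.125 × 1.0360 ≈ 1,496.06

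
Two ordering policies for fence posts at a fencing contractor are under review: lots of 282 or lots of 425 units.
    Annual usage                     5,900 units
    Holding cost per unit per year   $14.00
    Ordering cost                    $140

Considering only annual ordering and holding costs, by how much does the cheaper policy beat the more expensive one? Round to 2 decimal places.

Annual cost at Q: ordering D·S/Q plus holding Q·H/2.
TC(282) = (5,900/282)×140 + (282/2)×14 = $4,903.08
TC(425) = (5,900/425)×140 + (425/2)×14 = $4,918.53
Lots of 282 are cheaper by $15.45.

$15.45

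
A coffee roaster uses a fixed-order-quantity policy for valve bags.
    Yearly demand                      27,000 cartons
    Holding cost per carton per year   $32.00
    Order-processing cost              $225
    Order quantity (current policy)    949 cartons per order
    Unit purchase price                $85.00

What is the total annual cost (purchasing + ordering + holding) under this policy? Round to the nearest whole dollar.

$2,316,585

Ordering: D/Q × S = 27,000/949 × $225 = $6,401.48
Holding:  Q/2 × H = 949/2 × $32 = $15,184.00
Purchase cost = D·C = 27,000 × 85 = $2,295,000.00
Total = $6,401.48 + $15,184.00 + $2,295,000.00 = $2,316,585.48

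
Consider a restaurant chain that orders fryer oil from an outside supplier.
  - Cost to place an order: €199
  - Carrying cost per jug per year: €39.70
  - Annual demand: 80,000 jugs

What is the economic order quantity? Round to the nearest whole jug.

896 jugs

Q* = √(2·D·S / H) = √(2·80,000·199 / 39.7) = √802,015.1 ≈ 895.55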